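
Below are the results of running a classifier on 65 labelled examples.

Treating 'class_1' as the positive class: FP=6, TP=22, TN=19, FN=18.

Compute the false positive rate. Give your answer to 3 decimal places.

0.240

FPR = FP/(FP+TN) = 6/(6+19) = 0.240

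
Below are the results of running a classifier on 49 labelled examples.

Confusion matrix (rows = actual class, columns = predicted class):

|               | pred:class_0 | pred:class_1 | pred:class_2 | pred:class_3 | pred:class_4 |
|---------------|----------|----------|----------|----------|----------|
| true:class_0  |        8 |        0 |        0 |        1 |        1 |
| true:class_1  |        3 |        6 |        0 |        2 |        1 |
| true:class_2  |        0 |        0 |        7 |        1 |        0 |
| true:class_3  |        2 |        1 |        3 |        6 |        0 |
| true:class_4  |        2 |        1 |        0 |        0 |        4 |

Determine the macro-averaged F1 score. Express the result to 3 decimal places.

0.636

Per-class F1 score (2·TP/(2·TP+FP+FN)):
  class_0: TP=8, FP=3+0+2+2=7, FN=0+0+1+1=2 → 16/25 = 0.6400
  class_1: TP=6, FP=0+0+1+1=2, FN=3+0+2+1=6 → 12/20 = 0.6000
  class_2: TP=7, FP=0+0+3+0=3, FN=0+0+1+0=1 → 14/18 = 0.7778
  class_3: TP=6, FP=1+2+1+0=4, FN=2+1+3+0=6 → 12/22 = 0.5455
  class_4: TP=4, FP=1+1+0+0=2, FN=2+1+0+0=3 → 8/13 = 0.6154
Macro-F1 score = mean = (0.6400 + 0.6000 + 0.7778 + 0.5455 + 0.6154) / 5 = 0.636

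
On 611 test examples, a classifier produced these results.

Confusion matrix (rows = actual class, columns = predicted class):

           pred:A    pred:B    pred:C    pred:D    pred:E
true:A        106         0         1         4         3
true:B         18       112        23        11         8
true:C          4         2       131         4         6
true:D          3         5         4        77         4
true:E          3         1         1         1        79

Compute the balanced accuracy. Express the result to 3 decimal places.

0.846

Balanced accuracy = mean of per-class recall.
  A: recall = 106/114 = 0.9298
  B: recall = 112/172 = 0.6512
  C: recall = 131/147 = 0.8912
  D: recall = 77/93 = 0.8280
  E: recall = 79/85 = 0.9294
Mean = (0.9298 + 0.6512 + 0.8912 + 0.8280 + 0.9294) / 5 = 0.846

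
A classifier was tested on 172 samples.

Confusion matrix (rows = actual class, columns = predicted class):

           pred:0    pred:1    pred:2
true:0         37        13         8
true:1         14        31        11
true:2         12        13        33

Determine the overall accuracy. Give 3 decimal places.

Accuracy = trace / total = (37+31+33=101) / 172 = 101/172 = 0.587

0.587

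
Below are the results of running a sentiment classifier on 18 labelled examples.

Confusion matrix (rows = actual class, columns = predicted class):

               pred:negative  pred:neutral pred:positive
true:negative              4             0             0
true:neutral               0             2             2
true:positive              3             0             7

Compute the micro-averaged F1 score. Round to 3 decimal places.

0.722

Micro-averaging pools counts across classes: ΣTP=13, ΣFP=5, ΣFN=5.
Micro-F1 score = 2·TP/(2·TP+FP+FN) on pooled counts = 0.722 (equals overall accuracy in single-label multiclass).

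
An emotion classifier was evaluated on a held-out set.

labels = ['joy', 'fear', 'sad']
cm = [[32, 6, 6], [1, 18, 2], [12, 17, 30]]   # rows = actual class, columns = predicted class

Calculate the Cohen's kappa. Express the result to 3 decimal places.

0.470

Observed agreement pₒ = trace/N = 80/124 = 0.6452
Expected agreement pₑ = Σ (rowᵢ·colᵢ)/N² = (44·45 + 21·41 + 59·38)/124² = 0.3306
κ = (pₒ − pₑ)/(1 − pₑ) = (0.6452 − 0.3306)/(1 − 0.3306) = 0.470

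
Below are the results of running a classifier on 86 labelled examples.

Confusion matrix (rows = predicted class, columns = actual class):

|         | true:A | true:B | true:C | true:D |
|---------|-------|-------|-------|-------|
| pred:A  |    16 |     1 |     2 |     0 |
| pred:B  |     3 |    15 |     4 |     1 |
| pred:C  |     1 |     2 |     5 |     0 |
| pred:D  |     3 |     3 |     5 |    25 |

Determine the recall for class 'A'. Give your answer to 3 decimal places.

Treat 'A' as positive and all other classes as negative.
recall = TP/(TP+FN).
A: TP=16, FN=3+1+3=7 → 16/23 = 0.6957

0.696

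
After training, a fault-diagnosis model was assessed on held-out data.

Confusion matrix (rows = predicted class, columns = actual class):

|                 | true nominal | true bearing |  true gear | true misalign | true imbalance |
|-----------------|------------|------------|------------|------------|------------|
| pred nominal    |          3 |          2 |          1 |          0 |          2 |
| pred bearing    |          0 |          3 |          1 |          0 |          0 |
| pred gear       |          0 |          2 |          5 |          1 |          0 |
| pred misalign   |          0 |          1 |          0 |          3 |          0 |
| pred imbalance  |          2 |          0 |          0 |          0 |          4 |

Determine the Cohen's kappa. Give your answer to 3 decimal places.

Observed agreement pₒ = trace/N = 18/30 = 0.6000
Expected agreement pₑ = Σ (rowᵢ·colᵢ)/N² = (5·8 + 8·4 + 7·8 + 4·4 + 6·6)/30² = 0.2000
κ = (pₒ − pₑ)/(1 − pₑ) = (0.6000 − 0.2000)/(1 − 0.2000) = 0.500

0.500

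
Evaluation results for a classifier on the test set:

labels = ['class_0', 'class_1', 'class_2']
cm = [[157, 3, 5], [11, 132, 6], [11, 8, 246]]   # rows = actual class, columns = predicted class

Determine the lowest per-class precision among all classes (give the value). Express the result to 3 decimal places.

Per-class precision (TP/(TP+FP)):
  class_0: TP=157, FP=11+11=22 → 157/179 = 0.8771
  class_1: TP=132, FP=3+8=11 → 132/143 = 0.9231
  class_2: TP=246, FP=5+6=11 → 246/257 = 0.9572
Lowest is class 'class_0' with precision = 0.877.

0.877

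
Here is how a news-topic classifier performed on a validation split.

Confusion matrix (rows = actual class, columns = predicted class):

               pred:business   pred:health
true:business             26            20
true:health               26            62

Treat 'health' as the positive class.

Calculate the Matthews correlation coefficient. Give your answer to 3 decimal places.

0.263

MCC = (TP·TN − FP·FN) / √((TP+FP)(TP+FN)(TN+FP)(TN+FN))
Numerator = 62·26 − 20·26 = 1092
Denominator = √(82·88·46·52) = √17260672 = 4154.5965
MCC = 1092 / 4154.5965 = 0.263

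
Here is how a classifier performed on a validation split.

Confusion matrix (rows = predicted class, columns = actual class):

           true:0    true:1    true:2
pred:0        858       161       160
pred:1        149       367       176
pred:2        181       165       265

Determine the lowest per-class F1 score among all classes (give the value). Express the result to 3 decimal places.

0.437

Per-class F1 score (2·TP/(2·TP+FP+FN)):
  0: TP=858, FP=161+160=321, FN=149+181=330 → 1716/2367 = 0.7250
  1: TP=367, FP=149+176=325, FN=161+165=326 → 734/1385 = 0.5300
  2: TP=265, FP=181+165=346, FN=160+176=336 → 530/1212 = 0.4373
Lowest is class '2' with F1 score = 0.437.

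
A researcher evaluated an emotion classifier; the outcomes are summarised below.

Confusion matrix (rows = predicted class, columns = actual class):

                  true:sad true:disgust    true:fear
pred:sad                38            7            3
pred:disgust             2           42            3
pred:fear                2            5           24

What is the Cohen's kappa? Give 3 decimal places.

0.733

Observed agreement pₒ = trace/N = 104/126 = 0.8254
Expected agreement pₑ = Σ (rowᵢ·colᵢ)/N² = (42·48 + 54·47 + 30·31)/126² = 0.3454
κ = (pₒ − pₑ)/(1 − pₑ) = (0.8254 − 0.3454)/(1 − 0.3454) = 0.733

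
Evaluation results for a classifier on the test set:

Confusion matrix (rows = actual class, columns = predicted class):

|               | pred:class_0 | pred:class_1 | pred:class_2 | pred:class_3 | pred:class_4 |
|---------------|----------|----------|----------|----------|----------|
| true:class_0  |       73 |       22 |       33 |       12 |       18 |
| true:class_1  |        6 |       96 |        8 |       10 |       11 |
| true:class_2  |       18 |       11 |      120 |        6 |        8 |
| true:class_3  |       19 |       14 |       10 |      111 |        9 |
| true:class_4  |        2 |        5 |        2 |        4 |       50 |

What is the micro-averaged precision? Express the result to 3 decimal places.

Micro-averaging pools counts across classes: ΣTP=450, ΣFP=228, ΣFN=228.
Micro-precision = TP/(TP+FP) on pooled counts = 0.664 (equals overall accuracy in single-label multiclass).

0.664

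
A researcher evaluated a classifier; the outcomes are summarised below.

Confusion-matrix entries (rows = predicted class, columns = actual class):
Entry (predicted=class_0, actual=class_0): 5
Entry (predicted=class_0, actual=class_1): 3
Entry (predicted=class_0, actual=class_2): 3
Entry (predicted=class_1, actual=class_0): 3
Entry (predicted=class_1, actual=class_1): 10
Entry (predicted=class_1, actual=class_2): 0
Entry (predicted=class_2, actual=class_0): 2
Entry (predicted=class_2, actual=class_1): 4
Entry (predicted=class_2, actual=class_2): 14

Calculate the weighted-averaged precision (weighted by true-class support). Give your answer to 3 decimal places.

Per-class precision (TP/(TP+FP)):
  class_0: TP=5, FP=3+3=6 → 5/11 = 0.4545
  class_1: TP=10, FP=3+0=3 → 10/13 = 0.7692
  class_2: TP=14, FP=2+4=6 → 14/20 = 0.7000
Weighted-precision = Σ (supportᵢ/N)·precisionᵢ with N=44: (10/44)·0.4545 + (17/44)·0.7692 + (17/44)·0.7000 = 0.671

0.671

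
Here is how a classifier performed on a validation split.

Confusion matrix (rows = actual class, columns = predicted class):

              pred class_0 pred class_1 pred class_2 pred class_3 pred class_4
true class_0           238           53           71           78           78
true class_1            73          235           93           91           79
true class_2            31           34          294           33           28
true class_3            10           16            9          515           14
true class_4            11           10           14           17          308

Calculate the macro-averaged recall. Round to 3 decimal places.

Per-class recall (TP/(TP+FN)):
  class_0: TP=238, FN=53+71+78+78=280 → 238/518 = 0.4595
  class_1: TP=235, FN=73+93+91+79=336 → 235/571 = 0.4116
  class_2: TP=294, FN=31+34+33+28=126 → 294/420 = 0.7000
  class_3: TP=515, FN=10+16+9+14=49 → 515/564 = 0.9131
  class_4: TP=308, FN=11+10+14+17=52 → 308/360 = 0.8556
Macro-recall = mean = (0.4595 + 0.4116 + 0.7000 + 0.9131 + 0.8556) / 5 = 0.668

0.668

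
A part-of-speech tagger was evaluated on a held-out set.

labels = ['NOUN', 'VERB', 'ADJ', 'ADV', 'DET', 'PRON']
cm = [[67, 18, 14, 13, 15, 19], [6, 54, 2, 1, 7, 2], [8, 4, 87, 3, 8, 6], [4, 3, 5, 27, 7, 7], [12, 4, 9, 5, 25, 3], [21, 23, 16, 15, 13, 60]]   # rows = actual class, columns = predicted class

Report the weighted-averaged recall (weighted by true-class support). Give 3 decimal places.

0.540

Per-class recall (TP/(TP+FN)):
  NOUN: TP=67, FN=18+14+13+15+19=79 → 67/146 = 0.4589
  VERB: TP=54, FN=6+2+1+7+2=18 → 54/72 = 0.7500
  ADJ: TP=87, FN=8+4+3+8+6=29 → 87/116 = 0.7500
  ADV: TP=27, FN=4+3+5+7+7=26 → 27/53 = 0.5094
  DET: TP=25, FN=12+4+9+5+3=33 → 25/58 = 0.4310
  PRON: TP=60, FN=21+23+16+15+13=88 → 60/148 = 0.4054
Weighted-recall = Σ (supportᵢ/N)·recallᵢ with N=593: (146/593)·0.4589 + (72/593)·0.7500 + (116/593)·0.7500 + (53/593)·0.5094 + (58/593)·0.4310 + (148/593)·0.4054 = 0.540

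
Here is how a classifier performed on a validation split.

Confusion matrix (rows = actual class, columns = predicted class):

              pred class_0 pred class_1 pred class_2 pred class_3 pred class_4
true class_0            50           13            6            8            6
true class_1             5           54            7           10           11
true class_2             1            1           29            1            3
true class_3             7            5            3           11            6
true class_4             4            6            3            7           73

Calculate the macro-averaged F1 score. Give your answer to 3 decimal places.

0.619

Per-class F1 score (2·TP/(2·TP+FP+FN)):
  class_0: TP=50, FP=5+1+7+4=17, FN=13+6+8+6=33 → 100/150 = 0.6667
  class_1: TP=54, FP=13+1+5+6=25, FN=5+7+10+11=33 → 108/166 = 0.6506
  class_2: TP=29, FP=6+7+3+3=19, FN=1+1+1+3=6 → 58/83 = 0.6988
  class_3: TP=11, FP=8+10+1+7=26, FN=7+5+3+6=21 → 22/69 = 0.3188
  class_4: TP=73, FP=6+11+3+6=26, FN=4+6+3+7=20 → 146/192 = 0.7604
Macro-F1 score = mean = (0.6667 + 0.6506 + 0.6988 + 0.3188 + 0.7604) / 5 = 0.619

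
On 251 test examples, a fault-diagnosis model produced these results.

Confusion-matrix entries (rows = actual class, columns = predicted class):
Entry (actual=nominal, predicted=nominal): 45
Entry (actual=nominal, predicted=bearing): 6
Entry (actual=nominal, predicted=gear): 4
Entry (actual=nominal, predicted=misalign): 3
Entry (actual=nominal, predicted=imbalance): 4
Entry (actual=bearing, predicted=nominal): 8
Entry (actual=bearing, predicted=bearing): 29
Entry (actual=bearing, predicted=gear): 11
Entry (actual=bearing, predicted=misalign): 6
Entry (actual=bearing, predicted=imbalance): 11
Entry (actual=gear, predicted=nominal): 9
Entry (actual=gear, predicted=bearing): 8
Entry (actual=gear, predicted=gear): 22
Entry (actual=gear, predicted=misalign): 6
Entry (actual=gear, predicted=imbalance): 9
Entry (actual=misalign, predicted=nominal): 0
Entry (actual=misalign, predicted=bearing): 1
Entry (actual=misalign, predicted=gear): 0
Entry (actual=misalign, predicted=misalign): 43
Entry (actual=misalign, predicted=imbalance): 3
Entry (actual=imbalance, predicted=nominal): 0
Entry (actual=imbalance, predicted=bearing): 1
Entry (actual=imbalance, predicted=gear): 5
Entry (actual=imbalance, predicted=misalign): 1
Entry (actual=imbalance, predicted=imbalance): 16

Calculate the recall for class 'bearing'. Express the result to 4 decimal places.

0.4462

recall = TP/(TP+FN).
bearing: TP=29, FN=8+11+6+11=36 → 29/65 = 0.44615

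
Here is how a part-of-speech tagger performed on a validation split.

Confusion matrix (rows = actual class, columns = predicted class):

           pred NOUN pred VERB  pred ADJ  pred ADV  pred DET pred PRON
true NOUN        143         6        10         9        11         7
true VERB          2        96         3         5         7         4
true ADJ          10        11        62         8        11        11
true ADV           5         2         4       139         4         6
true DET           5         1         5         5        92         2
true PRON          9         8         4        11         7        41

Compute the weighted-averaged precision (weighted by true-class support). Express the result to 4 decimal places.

Per-class precision (TP/(TP+FP)):
  NOUN: TP=143, FP=2+10+5+5+9=31 → 143/174 = 0.82184
  VERB: TP=96, FP=6+11+2+1+8=28 → 96/124 = 0.77419
  ADJ: TP=62, FP=10+3+4+5+4=26 → 62/88 = 0.70455
  ADV: TP=139, FP=9+5+8+5+11=38 → 139/177 = 0.78531
  DET: TP=92, FP=11+7+11+4+7=40 → 92/132 = 0.69697
  PRON: TP=41, FP=7+4+11+6+2=30 → 41/71 = 0.57746
Weighted-precision = Σ (supportᵢ/N)·precisionᵢ with N=766: (186/766)·0.82184 + (117/766)·0.77419 + (113/766)·0.70455 + (160/766)·0.78531 + (110/766)·0.69697 + (80/766)·0.57746 = 0.7462

0.7462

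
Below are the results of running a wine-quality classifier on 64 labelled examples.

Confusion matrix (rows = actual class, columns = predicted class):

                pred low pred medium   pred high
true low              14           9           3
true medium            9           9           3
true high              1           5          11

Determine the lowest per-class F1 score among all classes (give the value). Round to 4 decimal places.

0.4091

Per-class F1 score (2·TP/(2·TP+FP+FN)):
  low: TP=14, FP=9+1=10, FN=9+3=12 → 28/50 = 0.56000
  medium: TP=9, FP=9+5=14, FN=9+3=12 → 18/44 = 0.40909
  high: TP=11, FP=3+3=6, FN=1+5=6 → 22/34 = 0.64706
Lowest is class 'medium' with F1 score = 0.4091.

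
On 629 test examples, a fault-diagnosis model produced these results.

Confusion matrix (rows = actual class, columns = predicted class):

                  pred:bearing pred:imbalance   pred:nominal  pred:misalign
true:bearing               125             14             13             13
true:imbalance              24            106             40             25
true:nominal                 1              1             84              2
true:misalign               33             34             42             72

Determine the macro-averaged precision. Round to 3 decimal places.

Per-class precision (TP/(TP+FP)):
  bearing: TP=125, FP=24+1+33=58 → 125/183 = 0.6831
  imbalance: TP=106, FP=14+1+34=49 → 106/155 = 0.6839
  nominal: TP=84, FP=13+40+42=95 → 84/179 = 0.4693
  misalign: TP=72, FP=13+25+2=40 → 72/112 = 0.6429
Macro-precision = mean = (0.6831 + 0.6839 + 0.4693 + 0.6429) / 4 = 0.620

0.620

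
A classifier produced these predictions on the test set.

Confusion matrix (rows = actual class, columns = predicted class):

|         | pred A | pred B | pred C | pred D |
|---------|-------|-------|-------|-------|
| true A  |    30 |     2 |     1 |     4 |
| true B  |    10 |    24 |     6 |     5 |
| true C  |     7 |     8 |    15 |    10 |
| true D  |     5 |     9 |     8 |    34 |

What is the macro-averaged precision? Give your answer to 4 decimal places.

0.5691

Per-class precision (TP/(TP+FP)):
  A: TP=30, FP=10+7+5=22 → 30/52 = 0.57692
  B: TP=24, FP=2+8+9=19 → 24/43 = 0.55814
  C: TP=15, FP=1+6+8=15 → 15/30 = 0.50000
  D: TP=34, FP=4+5+10=19 → 34/53 = 0.64151
Macro-precision = mean = (0.57692 + 0.55814 + 0.50000 + 0.64151) / 4 = 0.5691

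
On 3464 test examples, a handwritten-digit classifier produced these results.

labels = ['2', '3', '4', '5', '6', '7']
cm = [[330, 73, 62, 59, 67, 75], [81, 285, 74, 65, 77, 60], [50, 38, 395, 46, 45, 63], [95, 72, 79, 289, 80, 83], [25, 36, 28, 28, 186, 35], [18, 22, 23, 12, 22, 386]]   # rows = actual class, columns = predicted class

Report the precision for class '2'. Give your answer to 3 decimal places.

One-vs-rest for '2': TP = diagonal; FP = other classes predicted '2'; FN = '2' predicted as other.
precision = TP/(TP+FP).
2: TP=330, FP=81+50+95+25+18=269 → 330/599 = 0.5509

0.551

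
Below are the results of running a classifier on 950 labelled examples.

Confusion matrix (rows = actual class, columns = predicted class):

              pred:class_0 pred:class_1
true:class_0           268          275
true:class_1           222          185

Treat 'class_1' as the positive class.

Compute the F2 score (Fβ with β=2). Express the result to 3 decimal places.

0.443

Fβ = (1+β²)·TP / ((1+β²)·TP + β²·FN + FP), with β²=4
= 5·185 / (5·185 + 4·222 + 275) = 0.443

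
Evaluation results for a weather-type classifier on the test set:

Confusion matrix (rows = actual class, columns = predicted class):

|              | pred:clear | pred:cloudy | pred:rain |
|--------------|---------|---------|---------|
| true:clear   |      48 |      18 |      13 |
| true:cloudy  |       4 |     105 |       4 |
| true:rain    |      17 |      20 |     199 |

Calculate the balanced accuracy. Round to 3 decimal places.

0.793

Balanced accuracy = mean of per-class recall.
  clear: recall = 48/79 = 0.6076
  cloudy: recall = 105/113 = 0.9292
  rain: recall = 199/236 = 0.8432
Mean = (0.6076 + 0.9292 + 0.8432) / 3 = 0.793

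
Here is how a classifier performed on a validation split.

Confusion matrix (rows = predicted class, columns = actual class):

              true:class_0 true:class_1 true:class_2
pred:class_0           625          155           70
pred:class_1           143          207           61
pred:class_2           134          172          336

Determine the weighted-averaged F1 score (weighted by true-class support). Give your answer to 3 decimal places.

Per-class F1 score (2·TP/(2·TP+FP+FN)):
  class_0: TP=625, FP=155+70=225, FN=143+134=277 → 1250/1752 = 0.7135
  class_1: TP=207, FP=143+61=204, FN=155+172=327 → 414/945 = 0.4381
  class_2: TP=336, FP=134+172=306, FN=70+61=131 → 672/1109 = 0.6060
Weighted-F1 score = Σ (supportᵢ/N)·F1 scoreᵢ with N=1903: (902/1903)·0.7135 + (534/1903)·0.4381 + (467/1903)·0.6060 = 0.610

0.610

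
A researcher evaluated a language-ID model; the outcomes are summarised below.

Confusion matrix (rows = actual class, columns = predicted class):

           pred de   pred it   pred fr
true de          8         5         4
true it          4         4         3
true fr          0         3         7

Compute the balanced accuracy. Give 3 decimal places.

0.511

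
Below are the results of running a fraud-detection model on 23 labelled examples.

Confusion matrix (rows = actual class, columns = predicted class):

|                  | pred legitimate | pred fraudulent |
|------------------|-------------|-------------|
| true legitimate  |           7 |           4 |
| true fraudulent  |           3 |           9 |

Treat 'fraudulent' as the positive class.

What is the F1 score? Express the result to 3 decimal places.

0.720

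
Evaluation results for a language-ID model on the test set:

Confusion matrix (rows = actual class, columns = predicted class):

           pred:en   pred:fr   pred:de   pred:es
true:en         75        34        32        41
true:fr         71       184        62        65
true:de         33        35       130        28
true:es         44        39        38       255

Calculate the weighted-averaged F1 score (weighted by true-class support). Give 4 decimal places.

0.5549

Per-class F1 score (2·TP/(2·TP+FP+FN)):
  en: TP=75, FP=71+33+44=148, FN=34+32+41=107 → 150/405 = 0.37037
  fr: TP=184, FP=34+35+39=108, FN=71+62+65=198 → 368/674 = 0.54599
  de: TP=130, FP=32+62+38=132, FN=33+35+28=96 → 260/488 = 0.53279
  es: TP=255, FP=41+65+28=134, FN=44+39+38=121 → 510/765 = 0.66667
Weighted-F1 score = Σ (supportᵢ/N)·F1 scoreᵢ with N=1166: (182/1166)·0.37037 + (382/1166)·0.54599 + (226/1166)·0.53279 + (376/1166)·0.66667 = 0.5549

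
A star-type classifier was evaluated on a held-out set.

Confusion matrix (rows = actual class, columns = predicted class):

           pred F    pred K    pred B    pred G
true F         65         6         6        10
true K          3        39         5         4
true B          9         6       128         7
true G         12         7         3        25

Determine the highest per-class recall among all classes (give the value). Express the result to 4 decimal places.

Per-class recall (TP/(TP+FN)):
  F: TP=65, FN=6+6+10=22 → 65/87 = 0.74713
  K: TP=39, FN=3+5+4=12 → 39/51 = 0.76471
  B: TP=128, FN=9+6+7=22 → 128/150 = 0.85333
  G: TP=25, FN=12+7+3=22 → 25/47 = 0.53191
Highest is class 'B' with recall = 0.8533.

0.8533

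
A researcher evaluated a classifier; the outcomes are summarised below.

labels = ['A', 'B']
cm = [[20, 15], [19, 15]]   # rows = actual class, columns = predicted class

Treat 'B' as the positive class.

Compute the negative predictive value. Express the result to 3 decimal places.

0.513

NPV = TN/(TN+FN) = 20/(20+19) = 0.513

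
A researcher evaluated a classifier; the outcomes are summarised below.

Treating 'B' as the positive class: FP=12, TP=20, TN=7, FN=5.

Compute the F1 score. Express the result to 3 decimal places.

Precision = TP/(TP+FP) = 20/32 = 0.6250
Recall = TP/(TP+FN) = 20/25 = 0.8000
F1 = 2·TP/(2·TP+FP+FN) = 40/57 = 0.702

0.702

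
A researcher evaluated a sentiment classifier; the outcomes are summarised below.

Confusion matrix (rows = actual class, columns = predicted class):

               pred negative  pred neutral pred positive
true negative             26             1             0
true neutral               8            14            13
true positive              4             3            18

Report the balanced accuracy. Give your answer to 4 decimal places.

Balanced accuracy = mean of per-class recall.
  negative: recall = 26/27 = 0.96296
  neutral: recall = 14/35 = 0.40000
  positive: recall = 18/25 = 0.72000
Mean = (0.96296 + 0.40000 + 0.72000) / 3 = 0.6943

0.6943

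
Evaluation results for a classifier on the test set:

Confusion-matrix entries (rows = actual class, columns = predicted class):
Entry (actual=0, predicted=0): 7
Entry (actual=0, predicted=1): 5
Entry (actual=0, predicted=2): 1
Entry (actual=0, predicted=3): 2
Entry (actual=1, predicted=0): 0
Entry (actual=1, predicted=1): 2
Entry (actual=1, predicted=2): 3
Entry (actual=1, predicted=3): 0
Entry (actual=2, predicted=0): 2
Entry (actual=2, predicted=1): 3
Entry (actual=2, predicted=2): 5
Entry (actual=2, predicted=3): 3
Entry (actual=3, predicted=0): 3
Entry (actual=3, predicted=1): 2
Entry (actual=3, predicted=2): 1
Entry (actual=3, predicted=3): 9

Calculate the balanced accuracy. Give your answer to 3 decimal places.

Balanced accuracy = mean of per-class recall.
  0: recall = 7/15 = 0.4667
  1: recall = 2/5 = 0.4000
  2: recall = 5/13 = 0.3846
  3: recall = 9/15 = 0.6000
Mean = (0.4667 + 0.4000 + 0.3846 + 0.6000) / 4 = 0.463

0.463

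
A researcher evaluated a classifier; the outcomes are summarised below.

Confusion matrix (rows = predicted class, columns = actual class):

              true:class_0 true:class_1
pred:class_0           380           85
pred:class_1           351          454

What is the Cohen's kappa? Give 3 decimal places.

0.340

Observed agreement pₒ = trace/N = 834/1270 = 0.6567
Expected agreement pₑ = Σ (rowᵢ·colᵢ)/N² = (731·465 + 539·805)/1270² = 0.4798
κ = (pₒ − pₑ)/(1 − pₑ) = (0.6567 − 0.4798)/(1 − 0.4798) = 0.340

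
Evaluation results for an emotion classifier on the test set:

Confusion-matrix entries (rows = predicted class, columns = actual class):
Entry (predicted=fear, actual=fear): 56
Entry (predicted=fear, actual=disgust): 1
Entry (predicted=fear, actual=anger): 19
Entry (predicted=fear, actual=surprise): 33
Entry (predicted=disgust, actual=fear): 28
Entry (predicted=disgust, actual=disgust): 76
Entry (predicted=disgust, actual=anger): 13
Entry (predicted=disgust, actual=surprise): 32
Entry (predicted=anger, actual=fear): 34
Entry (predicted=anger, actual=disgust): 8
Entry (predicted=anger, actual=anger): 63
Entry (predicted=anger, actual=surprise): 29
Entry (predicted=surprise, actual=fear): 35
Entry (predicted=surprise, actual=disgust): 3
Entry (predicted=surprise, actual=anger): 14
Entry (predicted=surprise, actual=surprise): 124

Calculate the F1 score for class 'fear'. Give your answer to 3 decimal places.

0.427

Treat 'fear' as positive and all other classes as negative.
F1 score = 2·TP/(2·TP+FP+FN).
fear: TP=56, FP=1+19+33=53, FN=28+34+35=97 → 112/262 = 0.4275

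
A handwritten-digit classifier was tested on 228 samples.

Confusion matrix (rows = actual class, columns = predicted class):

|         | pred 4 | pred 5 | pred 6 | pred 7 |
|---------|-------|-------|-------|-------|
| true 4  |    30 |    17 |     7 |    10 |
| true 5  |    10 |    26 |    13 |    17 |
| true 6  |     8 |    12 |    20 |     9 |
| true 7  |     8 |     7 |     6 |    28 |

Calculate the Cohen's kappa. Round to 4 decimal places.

Observed agreement pₒ = trace/N = 104/228 = 0.45614
Expected agreement pₑ = Σ (rowᵢ·colᵢ)/N² = (64·56 + 66·62 + 49·46 + 49·64)/228² = 0.25135
κ = (pₒ − pₑ)/(1 − pₑ) = (0.45614 − 0.25135)/(1 − 0.25135) = 0.2735

0.2735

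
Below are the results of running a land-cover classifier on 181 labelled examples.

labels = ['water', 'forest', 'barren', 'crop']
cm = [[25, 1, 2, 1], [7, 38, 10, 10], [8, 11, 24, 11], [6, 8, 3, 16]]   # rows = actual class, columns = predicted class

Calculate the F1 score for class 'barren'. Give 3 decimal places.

Take TP from the diagonal, FP from the rest of the 'barren' prediction marginal, FN from the rest of the 'barren' actual marginal.
F1 score = 2·TP/(2·TP+FP+FN).
barren: TP=24, FP=2+10+3=15, FN=8+11+11=30 → 48/93 = 0.5161

0.516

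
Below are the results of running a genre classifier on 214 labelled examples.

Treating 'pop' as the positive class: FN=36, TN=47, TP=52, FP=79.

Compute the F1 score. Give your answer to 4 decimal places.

Precision = TP/(TP+FP) = 52/131 = 0.3969
Recall = TP/(TP+FN) = 52/88 = 0.5909
F1 = 2·TP/(2·TP+FP+FN) = 104/219 = 0.4749

0.4749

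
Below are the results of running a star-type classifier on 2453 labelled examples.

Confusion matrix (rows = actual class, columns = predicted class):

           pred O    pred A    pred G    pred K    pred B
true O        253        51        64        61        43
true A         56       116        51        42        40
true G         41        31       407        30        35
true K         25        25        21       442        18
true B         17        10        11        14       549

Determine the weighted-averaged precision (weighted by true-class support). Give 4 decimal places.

Per-class precision (TP/(TP+FP)):
  O: TP=253, FP=56+41+25+17=139 → 253/392 = 0.64541
  A: TP=116, FP=51+31+25+10=117 → 116/233 = 0.49785
  G: TP=407, FP=64+51+21+11=147 → 407/554 = 0.73466
  K: TP=442, FP=61+42+30+14=147 → 442/589 = 0.75042
  B: TP=549, FP=43+40+35+18=136 → 549/685 = 0.80146
Weighted-precision = Σ (supportᵢ/N)·precisionᵢ with N=2453: (472/2453)·0.64541 + (305/2453)·0.49785 + (544/2453)·0.73466 + (531/2453)·0.75042 + (601/2453)·0.80146 = 0.7078

0.7078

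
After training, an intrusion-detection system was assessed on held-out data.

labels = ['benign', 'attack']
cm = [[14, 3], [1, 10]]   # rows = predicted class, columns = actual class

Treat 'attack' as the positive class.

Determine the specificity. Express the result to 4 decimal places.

0.9333

Specificity = TN/(TN+FP) = 14/(14+1) = 0.9333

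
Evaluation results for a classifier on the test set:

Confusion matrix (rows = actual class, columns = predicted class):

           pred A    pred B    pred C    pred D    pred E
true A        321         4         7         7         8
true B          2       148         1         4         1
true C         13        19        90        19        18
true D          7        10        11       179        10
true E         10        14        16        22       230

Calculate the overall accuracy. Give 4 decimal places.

Accuracy = trace / total = (321+148+90+179+230=968) / 1171 = 968/1171 = 0.8266

0.8266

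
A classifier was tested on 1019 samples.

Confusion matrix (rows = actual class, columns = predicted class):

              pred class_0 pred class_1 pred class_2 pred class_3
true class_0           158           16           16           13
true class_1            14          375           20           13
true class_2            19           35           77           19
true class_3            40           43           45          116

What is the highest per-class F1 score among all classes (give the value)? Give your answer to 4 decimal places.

Per-class F1 score (2·TP/(2·TP+FP+FN)):
  class_0: TP=158, FP=14+19+40=73, FN=16+16+13=45 → 316/434 = 0.72811
  class_1: TP=375, FP=16+35+43=94, FN=14+20+13=47 → 750/891 = 0.84175
  class_2: TP=77, FP=16+20+45=81, FN=19+35+19=73 → 154/308 = 0.50000
  class_3: TP=116, FP=13+13+19=45, FN=40+43+45=128 → 232/405 = 0.57284
Highest is class 'class_1' with F1 score = 0.8418.

0.8418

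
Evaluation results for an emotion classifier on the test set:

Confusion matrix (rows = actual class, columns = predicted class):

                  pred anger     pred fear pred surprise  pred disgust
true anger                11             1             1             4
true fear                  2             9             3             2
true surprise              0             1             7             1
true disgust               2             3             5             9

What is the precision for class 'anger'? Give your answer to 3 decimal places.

0.733

One-vs-rest for 'anger': TP = diagonal; FP = other classes predicted 'anger'; FN = 'anger' predicted as other.
precision = TP/(TP+FP).
anger: TP=11, FP=2+0+2=4 → 11/15 = 0.7333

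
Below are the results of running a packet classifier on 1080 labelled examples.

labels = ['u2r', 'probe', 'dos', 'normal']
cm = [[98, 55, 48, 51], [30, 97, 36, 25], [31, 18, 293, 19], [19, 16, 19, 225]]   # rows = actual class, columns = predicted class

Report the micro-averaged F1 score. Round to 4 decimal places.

Micro-averaging pools counts across classes: ΣTP=713, ΣFP=367, ΣFN=367.
Micro-F1 score = 2·TP/(2·TP+FP+FN) on pooled counts = 0.6602 (equals overall accuracy in single-label multiclass).

0.6602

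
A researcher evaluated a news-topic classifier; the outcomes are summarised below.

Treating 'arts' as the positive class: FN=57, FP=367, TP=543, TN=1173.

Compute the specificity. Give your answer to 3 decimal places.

0.762

Specificity = TN/(TN+FP) = 1173/(1173+367) = 0.762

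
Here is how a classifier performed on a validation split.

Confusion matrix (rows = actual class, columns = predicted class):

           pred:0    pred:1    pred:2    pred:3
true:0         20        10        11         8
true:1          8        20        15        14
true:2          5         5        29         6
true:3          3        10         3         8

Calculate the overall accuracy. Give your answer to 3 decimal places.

Accuracy = trace / total = (20+20+29+8=77) / 175 = 77/175 = 0.440

0.440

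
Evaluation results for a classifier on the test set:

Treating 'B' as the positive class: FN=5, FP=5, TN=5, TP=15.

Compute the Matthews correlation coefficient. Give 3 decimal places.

0.250

MCC = (TP·TN − FP·FN) / √((TP+FP)(TP+FN)(TN+FP)(TN+FN))
Numerator = 15·5 − 5·5 = 50
Denominator = √(20·20·10·10) = √40000 = 200.0000
MCC = 50 / 200.0000 = 0.250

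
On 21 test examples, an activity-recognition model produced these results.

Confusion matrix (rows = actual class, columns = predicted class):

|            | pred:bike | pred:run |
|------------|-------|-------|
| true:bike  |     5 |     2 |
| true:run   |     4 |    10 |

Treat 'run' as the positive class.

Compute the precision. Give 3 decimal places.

0.833

Precision = TP/(TP+FP) = 10/(10+2) = 10/12 = 0.833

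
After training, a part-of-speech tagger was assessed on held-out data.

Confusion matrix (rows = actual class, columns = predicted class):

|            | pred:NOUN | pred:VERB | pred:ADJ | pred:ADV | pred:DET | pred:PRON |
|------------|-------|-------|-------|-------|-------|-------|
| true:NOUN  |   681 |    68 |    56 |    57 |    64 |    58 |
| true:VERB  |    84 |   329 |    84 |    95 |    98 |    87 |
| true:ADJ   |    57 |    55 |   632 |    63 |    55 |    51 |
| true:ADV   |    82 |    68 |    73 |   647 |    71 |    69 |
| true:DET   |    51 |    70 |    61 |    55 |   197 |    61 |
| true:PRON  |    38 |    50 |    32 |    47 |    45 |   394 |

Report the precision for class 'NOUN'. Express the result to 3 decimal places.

One-vs-rest for 'NOUN': TP = diagonal; FP = other classes predicted 'NOUN'; FN = 'NOUN' predicted as other.
precision = TP/(TP+FP).
NOUN: TP=681, FP=84+57+82+51+38=312 → 681/993 = 0.6858

0.686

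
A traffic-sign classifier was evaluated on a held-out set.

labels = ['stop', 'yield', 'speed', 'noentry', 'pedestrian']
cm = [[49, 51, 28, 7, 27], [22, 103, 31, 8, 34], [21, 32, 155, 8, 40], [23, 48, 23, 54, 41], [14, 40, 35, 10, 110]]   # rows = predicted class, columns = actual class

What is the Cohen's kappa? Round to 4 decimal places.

Observed agreement pₒ = trace/N = 471/1014 = 0.46450
Expected agreement pₑ = Σ (rowᵢ·colᵢ)/N² = (129·162 + 274·198 + 272·256 + 87·189 + 252·209)/1014² = 0.20803
κ = (pₒ − pₑ)/(1 − pₑ) = (0.46450 − 0.20803)/(1 − 0.20803) = 0.3238

0.3238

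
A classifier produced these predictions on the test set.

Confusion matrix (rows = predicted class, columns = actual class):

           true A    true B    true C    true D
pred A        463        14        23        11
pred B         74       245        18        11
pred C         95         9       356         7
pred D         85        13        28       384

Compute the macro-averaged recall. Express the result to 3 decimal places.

Per-class recall (TP/(TP+FN)):
  A: TP=463, FN=74+95+85=254 → 463/717 = 0.6457
  B: TP=245, FN=14+9+13=36 → 245/281 = 0.8719
  C: TP=356, FN=23+18+28=69 → 356/425 = 0.8376
  D: TP=384, FN=11+11+7=29 → 384/413 = 0.9298
Macro-recall = mean = (0.6457 + 0.8719 + 0.8376 + 0.9298) / 4 = 0.821

0.821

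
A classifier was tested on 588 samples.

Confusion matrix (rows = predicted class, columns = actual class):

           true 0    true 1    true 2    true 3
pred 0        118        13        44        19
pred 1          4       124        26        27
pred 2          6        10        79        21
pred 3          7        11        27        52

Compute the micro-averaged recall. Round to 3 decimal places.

0.634

Micro-averaging pools counts across classes: ΣTP=373, ΣFP=215, ΣFN=215.
Micro-recall = TP/(TP+FN) on pooled counts = 0.634 (equals overall accuracy in single-label multiclass).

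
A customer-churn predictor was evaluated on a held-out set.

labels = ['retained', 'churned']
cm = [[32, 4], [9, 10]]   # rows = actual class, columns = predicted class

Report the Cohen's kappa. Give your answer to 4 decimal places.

0.4427

Observed agreement pₒ = trace/N = 42/55 = 0.76364
Expected agreement pₑ = Σ (rowᵢ·colᵢ)/N² = (36·41 + 19·14)/55² = 0.57587
κ = (pₒ − pₑ)/(1 − pₑ) = (0.76364 − 0.57587)/(1 − 0.57587) = 0.4427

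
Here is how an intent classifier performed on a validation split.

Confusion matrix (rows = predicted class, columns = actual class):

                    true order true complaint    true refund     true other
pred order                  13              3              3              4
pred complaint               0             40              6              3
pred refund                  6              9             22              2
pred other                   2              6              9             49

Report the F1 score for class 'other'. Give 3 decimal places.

F1 score = 2·TP/(2·TP+FP+FN).
other: TP=49, FP=2+6+9=17, FN=4+3+2=9 → 98/124 = 0.7903

0.790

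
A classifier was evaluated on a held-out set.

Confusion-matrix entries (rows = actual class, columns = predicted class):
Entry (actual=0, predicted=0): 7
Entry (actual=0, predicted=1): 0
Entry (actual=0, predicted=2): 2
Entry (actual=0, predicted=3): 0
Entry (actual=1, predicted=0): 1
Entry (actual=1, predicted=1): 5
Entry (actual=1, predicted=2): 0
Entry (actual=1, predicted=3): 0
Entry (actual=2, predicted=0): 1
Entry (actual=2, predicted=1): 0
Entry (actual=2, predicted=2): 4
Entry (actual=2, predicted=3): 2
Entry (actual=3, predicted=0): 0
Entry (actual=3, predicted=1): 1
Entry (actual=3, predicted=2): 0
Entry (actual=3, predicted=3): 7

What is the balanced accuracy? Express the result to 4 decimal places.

Balanced accuracy = mean of per-class recall.
  0: recall = 7/9 = 0.77778
  1: recall = 5/6 = 0.83333
  2: recall = 4/7 = 0.57143
  3: recall = 7/8 = 0.87500
Mean = (0.77778 + 0.83333 + 0.57143 + 0.87500) / 4 = 0.7644

0.7644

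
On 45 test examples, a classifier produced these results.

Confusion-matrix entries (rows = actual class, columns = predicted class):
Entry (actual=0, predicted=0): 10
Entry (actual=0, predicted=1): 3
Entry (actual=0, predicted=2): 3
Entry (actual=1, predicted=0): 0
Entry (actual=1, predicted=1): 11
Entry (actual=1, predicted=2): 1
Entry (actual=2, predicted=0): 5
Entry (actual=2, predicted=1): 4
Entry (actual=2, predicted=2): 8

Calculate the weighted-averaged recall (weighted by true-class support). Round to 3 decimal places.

0.644

Per-class recall (TP/(TP+FN)):
  0: TP=10, FN=3+3=6 → 10/16 = 0.6250
  1: TP=11, FN=0+1=1 → 11/12 = 0.9167
  2: TP=8, FN=5+4=9 → 8/17 = 0.4706
Weighted-recall = Σ (supportᵢ/N)·recallᵢ with N=45: (16/45)·0.6250 + (12/45)·0.9167 + (17/45)·0.4706 = 0.644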